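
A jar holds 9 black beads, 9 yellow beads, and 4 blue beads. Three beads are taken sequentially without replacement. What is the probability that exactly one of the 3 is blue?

One ordering (blue drawn first) has probability 4/22 × 18/21 × 17/20 = 1224/9240 = 51/385.
There are C(3,1) = 3 such orderings, each equally likely, so P = 3 × 51/385 = 153/385.

153/385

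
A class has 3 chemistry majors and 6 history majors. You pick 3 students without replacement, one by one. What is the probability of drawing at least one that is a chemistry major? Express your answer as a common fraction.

P(no chemistry majors) = 6/9 × 5/8 × 4/7 = 120/504 = 5/21.
P(at least one) = 1 − 5/21 = 16/21.

16/21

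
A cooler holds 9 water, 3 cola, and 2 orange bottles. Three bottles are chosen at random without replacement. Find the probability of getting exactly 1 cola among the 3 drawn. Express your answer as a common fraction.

One ordering (cola drawn first) has probability 3/14 × 11/13 × 10/12 = 330/2184 = 55/364.
There are C(3,1) = 3 such orderings, each equally likely, so P = 3 × 55/364 = 165/364.

165/364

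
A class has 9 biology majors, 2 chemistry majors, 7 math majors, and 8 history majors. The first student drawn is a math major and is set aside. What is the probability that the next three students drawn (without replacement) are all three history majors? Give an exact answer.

With the first student removed, 8 history majors remain out of 25.
P = 8/25 × 7/24 × 6/23 = 336/13800 = 14/575.

14/575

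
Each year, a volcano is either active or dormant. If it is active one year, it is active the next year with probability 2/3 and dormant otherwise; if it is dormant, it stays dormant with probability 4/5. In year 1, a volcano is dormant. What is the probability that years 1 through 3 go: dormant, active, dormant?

1/15

Year 1 is given. For each transition, use the conditional probability from the current state:
P(active | dormant) = 1/5; P(dormant | active) = 1/3.
P = 1/5 × 1/3 = 1/15.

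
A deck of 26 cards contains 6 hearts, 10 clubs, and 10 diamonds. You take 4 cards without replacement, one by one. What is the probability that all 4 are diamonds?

P(every draw is a diamond) = 10/26 × 9/25 × 8/24 × 7/23 = 5040/358800 = 21/1495.

21/1495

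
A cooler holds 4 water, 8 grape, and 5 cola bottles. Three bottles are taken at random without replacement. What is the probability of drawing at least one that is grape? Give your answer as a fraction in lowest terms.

149/170

P(no grape) = 9/17 × 8/16 × 7/15 = 504/4080 = 21/170.
P(at least one) = 1 − 21/170 = 149/170.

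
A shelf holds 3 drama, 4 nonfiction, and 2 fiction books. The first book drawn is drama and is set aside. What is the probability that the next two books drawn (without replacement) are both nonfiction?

With the first book removed, 4 nonfiction remain out of 8.
P = 4/8 × 3/7 = 12/56 = 3/14.

3/14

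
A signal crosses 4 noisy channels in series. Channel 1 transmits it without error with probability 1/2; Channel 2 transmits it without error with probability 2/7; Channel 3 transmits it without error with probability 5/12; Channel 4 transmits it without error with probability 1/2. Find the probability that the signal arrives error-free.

The events are sequential, so multiply the conditional probabilities:
P = 1/2 × 2/7 × 5/12 × 1/2 = 10/336 = 5/168.

5/168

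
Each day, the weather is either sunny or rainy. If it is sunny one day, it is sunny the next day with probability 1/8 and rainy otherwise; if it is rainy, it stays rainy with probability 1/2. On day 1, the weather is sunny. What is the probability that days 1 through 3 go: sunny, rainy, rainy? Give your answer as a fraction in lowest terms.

Day 1 is given. For each transition, use the conditional probability from the current state:
P(rainy | sunny) = 7/8; P(rainy | rainy) = 1/2.
P = 7/8 × 1/2 = 7/16.

7/16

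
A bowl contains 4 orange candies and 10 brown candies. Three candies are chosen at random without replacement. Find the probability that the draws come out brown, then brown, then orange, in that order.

15/91

Multiply the probability of each draw given the previous ones:
P = 10/14 × 9/13 × 4/12 = 360/2184 = 15/91.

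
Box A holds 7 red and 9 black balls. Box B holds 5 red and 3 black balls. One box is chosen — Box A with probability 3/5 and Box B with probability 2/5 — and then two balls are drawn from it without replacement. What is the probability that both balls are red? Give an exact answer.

From Box A: P(both red) = (7/16)(6/15) = 7/40.
From Box B: P(both red) = (5/8)(4/7) = 5/14.
Total probability = (3/5)(7/40) + (2/5)(5/14) = 347/1400.

347/1400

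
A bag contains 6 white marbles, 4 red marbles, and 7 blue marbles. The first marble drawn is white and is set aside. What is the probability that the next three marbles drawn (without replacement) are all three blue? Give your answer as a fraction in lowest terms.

With the first marble removed, 7 blue remain out of 16.
P = 7/16 × 6/15 × 5/14 = 210/3360 = 1/16.

1/16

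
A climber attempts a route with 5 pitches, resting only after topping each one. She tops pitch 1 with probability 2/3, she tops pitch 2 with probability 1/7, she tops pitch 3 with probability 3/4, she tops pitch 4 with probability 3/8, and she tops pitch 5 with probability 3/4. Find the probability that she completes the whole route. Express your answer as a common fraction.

Multiplying along the chain,
P = 2/3 × 1/7 × 3/4 × 3/8 × 3/4 = 54/2688 = 9/448.

9/448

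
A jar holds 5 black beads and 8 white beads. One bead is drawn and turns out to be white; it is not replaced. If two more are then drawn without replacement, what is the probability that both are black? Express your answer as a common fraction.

5/33

With the first bead removed, 5 black remain out of 12.
P = 5/12 × 4/11 = 20/132 = 5/33.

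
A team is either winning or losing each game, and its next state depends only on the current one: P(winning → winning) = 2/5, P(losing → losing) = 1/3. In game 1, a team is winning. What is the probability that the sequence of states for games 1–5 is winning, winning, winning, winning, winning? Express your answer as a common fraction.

Game 1 is given. For each transition, use the conditional probability from the current state:
P(winning | winning) = 2/5; P(winning | winning) = 2/5; P(winning | winning) = 2/5; P(winning | winning) = 2/5.
P = 2/5 × 2/5 × 2/5 × 2/5 = 16/625.

16/625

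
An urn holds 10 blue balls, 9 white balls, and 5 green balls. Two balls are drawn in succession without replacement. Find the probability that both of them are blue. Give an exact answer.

15/92

P(every draw is blue) = 10/24 × 9/23 = 90/552 = 15/92.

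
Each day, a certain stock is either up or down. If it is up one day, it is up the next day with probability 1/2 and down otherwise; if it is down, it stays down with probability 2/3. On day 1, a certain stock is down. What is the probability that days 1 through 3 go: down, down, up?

2/9

Day 1 is given. For each transition, use the conditional probability from the current state:
P(down | down) = 2/3; P(up | down) = 1/3.
P = 2/3 × 1/3 = 2/9.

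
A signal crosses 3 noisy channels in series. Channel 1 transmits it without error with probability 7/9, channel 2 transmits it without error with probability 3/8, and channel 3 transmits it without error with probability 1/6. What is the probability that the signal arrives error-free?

The events are sequential, so multiply the conditional probabilities:
P = 7/9 × 3/8 × 1/6 = 21/432 = 7/144.

7/144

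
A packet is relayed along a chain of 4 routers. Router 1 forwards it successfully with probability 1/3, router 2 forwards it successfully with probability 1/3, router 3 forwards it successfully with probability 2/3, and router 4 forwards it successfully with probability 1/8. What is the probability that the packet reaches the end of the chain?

1/108

The events are sequential, so multiply the conditional probabilities:
P = 1/3 × 1/3 × 2/3 × 1/8 = 2/216 = 1/108.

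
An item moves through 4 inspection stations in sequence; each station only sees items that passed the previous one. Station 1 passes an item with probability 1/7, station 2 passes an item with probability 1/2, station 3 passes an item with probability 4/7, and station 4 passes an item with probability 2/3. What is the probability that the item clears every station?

4/147

The events are sequential, so multiply the conditional probabilities:
P = 1/7 × 1/2 × 4/7 × 2/3 = 8/294 = 4/147.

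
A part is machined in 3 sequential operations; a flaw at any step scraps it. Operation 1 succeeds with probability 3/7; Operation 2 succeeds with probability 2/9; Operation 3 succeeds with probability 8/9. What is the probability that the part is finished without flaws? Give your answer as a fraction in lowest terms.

The events are sequential, so multiply the conditional probabilities:
P = 3/7 × 2/9 × 8/9 = 48/567 = 16/189.

16/189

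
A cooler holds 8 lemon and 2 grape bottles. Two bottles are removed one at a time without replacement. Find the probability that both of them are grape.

P(every draw is grape) = 2/10 × 1/9 = 2/90 = 1/45.

1/45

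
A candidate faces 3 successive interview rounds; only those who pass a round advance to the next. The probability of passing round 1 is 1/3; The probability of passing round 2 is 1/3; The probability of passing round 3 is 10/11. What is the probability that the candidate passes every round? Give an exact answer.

10/99

Multiplying along the chain,
P = 1/3 × 1/3 × 10/11 = 10/99.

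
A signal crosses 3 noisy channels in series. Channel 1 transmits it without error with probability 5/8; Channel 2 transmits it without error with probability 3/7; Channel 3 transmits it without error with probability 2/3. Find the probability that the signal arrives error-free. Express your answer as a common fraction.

Each stage is reached only if all earlier stages succeed, so
P = 5/8 × 3/7 × 2/3 = 30/168 = 5/28.

5/28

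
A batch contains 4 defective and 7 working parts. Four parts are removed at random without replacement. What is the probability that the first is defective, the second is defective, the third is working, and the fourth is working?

Multiply the probability of each draw given the previous ones:
P = 4/11 × 3/10 × 7/9 × 6/8 = 504/7920 = 7/110.

7/110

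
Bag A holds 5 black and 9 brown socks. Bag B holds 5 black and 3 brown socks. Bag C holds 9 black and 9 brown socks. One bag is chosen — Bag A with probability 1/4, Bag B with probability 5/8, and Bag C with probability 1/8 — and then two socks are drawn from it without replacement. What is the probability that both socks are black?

6933/24752

From Bag A: P(both black) = (5/14)(4/13) = 10/91.
From Bag B: P(both black) = (5/8)(4/7) = 5/14.
From Bag C: P(both black) = (9/18)(8/17) = 4/17.
Total probability = (1/4)(10/91) + (5/8)(5/14) + (1/8)(4/17) = 6933/24752.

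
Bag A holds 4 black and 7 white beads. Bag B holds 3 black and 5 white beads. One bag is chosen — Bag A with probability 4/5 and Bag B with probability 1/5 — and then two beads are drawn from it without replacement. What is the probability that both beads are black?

From Bag A: P(both black) = (4/11)(3/10) = 6/55.
From Bag B: P(both black) = (3/8)(2/7) = 3/28.
Total probability = (4/5)(6/55) + (1/5)(3/28) = 837/7700.

837/7700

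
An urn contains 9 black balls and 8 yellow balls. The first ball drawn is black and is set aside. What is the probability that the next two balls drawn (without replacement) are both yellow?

7/30

After the first draw, 8 of the remaining 16 balls are yellow.
P = 8/16 × 7/15 = 56/240 = 7/30.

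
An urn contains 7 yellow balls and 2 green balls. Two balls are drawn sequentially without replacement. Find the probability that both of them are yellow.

7/12

P(all yellow) = 7/9 × 6/8 = 42/72 = 7/12.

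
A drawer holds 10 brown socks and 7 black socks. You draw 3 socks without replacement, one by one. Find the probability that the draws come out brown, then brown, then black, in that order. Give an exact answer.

21/136

Chain rule:
P = 10/17 × 9/16 × 7/15 = 630/4080 = 21/136.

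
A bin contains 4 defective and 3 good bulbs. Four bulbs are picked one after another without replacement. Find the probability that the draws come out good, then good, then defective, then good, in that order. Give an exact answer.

Each draw changes the counts, so multiply the conditional probabilities along the sequence:
P = 3/7 × 2/6 × 4/5 × 1/4 = 24/840 = 1/35.

1/35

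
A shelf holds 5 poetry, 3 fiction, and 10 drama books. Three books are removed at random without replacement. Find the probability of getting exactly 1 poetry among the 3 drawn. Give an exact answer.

65/136

One ordering (poetry drawn first) has probability 5/18 × 13/17 × 12/16 = 780/4896 = 65/408.
There are C(3,1) = 3 such orderings, each equally likely, so P = 3 × 65/408 = 65/136.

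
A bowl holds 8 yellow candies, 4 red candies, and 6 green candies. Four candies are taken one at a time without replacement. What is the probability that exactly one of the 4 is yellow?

One ordering (yellow drawn first) has probability 8/18 × 10/17 × 9/16 × 8/15 = 5760/73440 = 4/51.
There are C(4,1) = 4 such orderings, each equally likely, so P = 4 × 4/51 = 16/51.

16/51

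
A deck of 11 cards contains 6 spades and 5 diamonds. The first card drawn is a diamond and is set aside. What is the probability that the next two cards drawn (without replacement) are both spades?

1/3

With the first card removed, 6 spades remain out of 10.
P = 6/10 × 5/9 = 30/90 = 1/3.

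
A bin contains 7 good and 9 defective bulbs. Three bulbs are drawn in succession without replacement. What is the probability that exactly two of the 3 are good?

One ordering (good drawn first) has probability 7/16 × 6/15 × 9/14 = 378/3360 = 9/80.
There are C(3,2) = 3 such orderings, each equally likely, so P = 3 × 9/80 = 27/80.

27/80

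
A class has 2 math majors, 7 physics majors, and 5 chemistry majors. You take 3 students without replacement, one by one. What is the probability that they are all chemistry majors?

5/182

P = 5/14 × 4/13 × 3/12 = 60/2184 = 5/182.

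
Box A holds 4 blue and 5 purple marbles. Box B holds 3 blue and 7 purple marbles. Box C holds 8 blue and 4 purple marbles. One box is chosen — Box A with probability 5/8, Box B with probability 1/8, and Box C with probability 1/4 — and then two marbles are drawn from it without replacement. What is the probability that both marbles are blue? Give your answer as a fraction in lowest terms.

From Box A: P(both blue) = (4/9)(3/8) = 1/6.
From Box B: P(both blue) = (3/10)(2/9) = 1/15.
From Box C: P(both blue) = (8/12)(7/11) = 14/33.
Total probability = (5/8)(1/6) + (1/8)(1/15) + (1/4)(14/33) = 577/2640.

577/2640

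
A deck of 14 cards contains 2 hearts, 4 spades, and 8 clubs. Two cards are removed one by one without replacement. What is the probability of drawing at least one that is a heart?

25/91

P(no hearts) = 12/14 × 11/13 = 132/182 = 66/91.
P(at least one) = 1 − 66/91 = 25/91.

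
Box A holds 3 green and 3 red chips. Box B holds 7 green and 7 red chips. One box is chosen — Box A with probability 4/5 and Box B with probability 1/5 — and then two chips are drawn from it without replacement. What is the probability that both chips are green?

67/325

From Box A: P(both green) = (3/6)(2/5) = 1/5.
From Box B: P(both green) = (7/14)(6/13) = 3/13.
Total probability = (4/5)(1/5) + (1/5)(3/13) = 67/325.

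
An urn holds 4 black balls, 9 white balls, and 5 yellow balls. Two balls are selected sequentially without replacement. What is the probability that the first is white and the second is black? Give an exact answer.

Chain rule:
P = 9/18 × 4/17 = 36/306 = 2/17.

2/17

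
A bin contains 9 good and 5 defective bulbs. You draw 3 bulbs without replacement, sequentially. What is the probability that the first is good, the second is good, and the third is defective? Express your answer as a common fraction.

Each draw changes the counts, so multiply the conditional probabilities along the sequence:
P = 9/14 × 8/13 × 5/12 = 360/2184 = 15/91.

15/91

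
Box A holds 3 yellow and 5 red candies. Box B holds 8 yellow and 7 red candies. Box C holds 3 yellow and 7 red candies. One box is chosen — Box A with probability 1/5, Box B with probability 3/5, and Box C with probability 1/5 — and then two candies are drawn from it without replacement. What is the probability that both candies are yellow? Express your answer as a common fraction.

From Box A: P(both yellow) = (3/8)(2/7) = 3/28.
From Box B: P(both yellow) = (8/15)(7/14) = 4/15.
From Box C: P(both yellow) = (3/10)(2/9) = 1/15.
Total probability = (1/5)(3/28) + (3/5)(4/15) + (1/5)(1/15) = 409/2100.

409/2100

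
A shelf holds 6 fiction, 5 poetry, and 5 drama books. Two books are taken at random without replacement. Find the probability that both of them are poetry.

1/12

P = 5/16 × 4/15 = 20/240 = 1/12.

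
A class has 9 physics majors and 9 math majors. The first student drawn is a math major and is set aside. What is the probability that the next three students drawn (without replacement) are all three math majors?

With the first student removed, 8 math majors remain out of 17.
P = 8/17 × 7/16 × 6/15 = 336/4080 = 7/85.

7/85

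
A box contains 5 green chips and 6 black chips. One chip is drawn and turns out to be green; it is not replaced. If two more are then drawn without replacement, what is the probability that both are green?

After the first draw, 4 of the remaining 10 chips are green.
P = 4/10 × 3/9 = 12/90 = 2/15.

2/15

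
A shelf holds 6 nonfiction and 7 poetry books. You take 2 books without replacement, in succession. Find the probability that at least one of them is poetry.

P(no poetry) = 6/13 × 5/12 = 30/156 = 5/26.
P(at least one) = 1 − 5/26 = 21/26.

21/26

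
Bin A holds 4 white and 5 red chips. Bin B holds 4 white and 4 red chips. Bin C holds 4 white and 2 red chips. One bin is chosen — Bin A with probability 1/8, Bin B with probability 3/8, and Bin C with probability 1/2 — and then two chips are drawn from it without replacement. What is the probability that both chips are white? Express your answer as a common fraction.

253/840

From Bin A: P(both white) = (4/9)(3/8) = 1/6.
From Bin B: P(both white) = (4/8)(3/7) = 3/14.
From Bin C: P(both white) = (4/6)(3/5) = 2/5.
Total probability = (1/8)(1/6) + (3/8)(3/14) + (1/2)(2/5) = 253/840.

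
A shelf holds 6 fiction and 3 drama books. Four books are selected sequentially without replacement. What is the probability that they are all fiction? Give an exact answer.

5/42

P(all fiction) = 6/9 × 5/8 × 4/7 × 3/6 = 360/3024 = 5/42.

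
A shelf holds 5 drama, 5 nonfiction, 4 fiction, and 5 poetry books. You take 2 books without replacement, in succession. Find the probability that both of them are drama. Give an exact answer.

P = 5/19 × 4/18 = 20/342 = 10/171.

10/171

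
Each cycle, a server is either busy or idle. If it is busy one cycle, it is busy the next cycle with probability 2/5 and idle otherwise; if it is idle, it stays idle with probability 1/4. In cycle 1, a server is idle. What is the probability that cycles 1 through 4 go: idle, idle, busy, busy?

3/40

Cycle 1 is given. For each transition, use the conditional probability from the current state:
P(idle | idle) = 1/4; P(busy | idle) = 3/4; P(busy | busy) = 2/5.
P = 1/4 × 3/4 × 2/5 = 6/80 = 3/40.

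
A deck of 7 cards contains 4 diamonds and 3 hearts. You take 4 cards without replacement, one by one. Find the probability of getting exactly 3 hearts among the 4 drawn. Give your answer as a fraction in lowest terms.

4/35

One ordering (hearts drawn first) has probability 3/7 × 2/6 × 1/5 × 4/4 = 24/840 = 1/35.
There are C(4,3) = 4 such orderings, each equally likely, so P = 4 × 1/35 = 4/35.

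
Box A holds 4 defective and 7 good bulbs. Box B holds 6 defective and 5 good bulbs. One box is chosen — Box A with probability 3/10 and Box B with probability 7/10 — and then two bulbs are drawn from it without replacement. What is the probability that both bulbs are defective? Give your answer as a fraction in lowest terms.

123/550

From Box A: P(both defective) = (4/11)(3/10) = 6/55.
From Box B: P(both defective) = (6/11)(5/10) = 3/11.
Total probability = (3/10)(6/55) + (7/10)(3/11) = 123/550.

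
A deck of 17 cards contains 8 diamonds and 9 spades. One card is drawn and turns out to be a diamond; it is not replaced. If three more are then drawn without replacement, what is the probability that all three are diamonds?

1/16

After the first draw, 7 of the remaining 16 cards are diamonds.
P = 7/16 × 6/15 × 5/14 = 210/3360 = 1/16.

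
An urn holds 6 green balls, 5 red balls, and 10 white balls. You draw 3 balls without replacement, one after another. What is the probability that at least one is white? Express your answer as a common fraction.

P(no white) = 11/21 × 10/20 × 9/19 = 990/7980 = 33/266.
P(at least one) = 1 − 33/266 = 233/266.

233/266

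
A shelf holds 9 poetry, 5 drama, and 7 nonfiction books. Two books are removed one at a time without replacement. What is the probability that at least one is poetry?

P(no poetry) = 12/21 × 11/20 = 132/420 = 11/35.
P(at least one) = 1 − 11/35 = 24/35.

24/35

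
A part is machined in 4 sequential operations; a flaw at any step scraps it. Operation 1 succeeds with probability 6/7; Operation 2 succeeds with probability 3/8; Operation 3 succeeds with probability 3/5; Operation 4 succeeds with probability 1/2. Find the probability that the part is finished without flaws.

27/280

Multiplying along the chain,
P = 6/7 × 3/8 × 3/5 × 1/2 = 54/560 = 27/280.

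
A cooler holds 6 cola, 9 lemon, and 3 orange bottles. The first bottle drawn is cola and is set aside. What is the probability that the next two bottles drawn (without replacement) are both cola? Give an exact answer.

5/68

With the first bottle removed, 5 cola remain out of 17.
P = 5/17 × 4/16 = 20/272 = 5/68.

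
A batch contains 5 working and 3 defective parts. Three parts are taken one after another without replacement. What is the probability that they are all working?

5/28

P = 5/8 × 4/7 × 3/6 = 60/336 = 5/28.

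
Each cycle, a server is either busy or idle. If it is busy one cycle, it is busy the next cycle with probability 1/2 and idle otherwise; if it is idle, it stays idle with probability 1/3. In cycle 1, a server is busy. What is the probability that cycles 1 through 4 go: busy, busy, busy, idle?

Cycle 1 is given. For each transition, use the conditional probability from the current state:
P(busy | busy) = 1/2; P(busy | busy) = 1/2; P(idle | busy) = 1/2.
P = 1/2 × 1/2 × 1/2 = 1/8.

1/8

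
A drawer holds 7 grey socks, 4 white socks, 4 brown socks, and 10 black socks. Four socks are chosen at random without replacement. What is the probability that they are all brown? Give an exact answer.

P(every draw is brown) = 4/25 × 3/24 × 2/23 × 1/22 = 24/303600 = 1/12650.

1/12650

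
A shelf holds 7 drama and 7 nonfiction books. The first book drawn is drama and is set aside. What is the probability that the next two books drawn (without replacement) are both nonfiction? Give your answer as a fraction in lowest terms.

7/26

After the first draw, 7 of the remaining 13 books are nonfiction.
P = 7/13 × 6/12 = 42/156 = 7/26.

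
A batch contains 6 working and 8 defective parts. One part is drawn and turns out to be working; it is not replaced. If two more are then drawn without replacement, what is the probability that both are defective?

14/39

With the first part removed, 8 defective remain out of 13.
P = 8/13 × 7/12 = 56/156 = 14/39.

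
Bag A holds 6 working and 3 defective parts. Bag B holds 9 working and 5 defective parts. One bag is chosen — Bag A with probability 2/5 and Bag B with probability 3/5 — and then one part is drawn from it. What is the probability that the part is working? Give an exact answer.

137/210

From Bag A: P(working) = 6/9.
From Bag B: P(working) = 9/14.
Total probability = (2/5)(6/9) + (3/5)(9/14) = 137/210.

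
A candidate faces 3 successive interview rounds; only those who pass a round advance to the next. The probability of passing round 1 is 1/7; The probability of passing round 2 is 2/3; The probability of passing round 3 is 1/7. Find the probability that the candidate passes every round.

Multiplying along the chain,
P = 1/7 × 2/3 × 1/7 = 2/147.

2/147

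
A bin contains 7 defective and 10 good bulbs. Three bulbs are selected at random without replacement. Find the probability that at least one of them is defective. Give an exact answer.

P(no defective) = 10/17 × 9/16 × 8/15 = 720/4080 = 3/17.
P(at least one) = 1 − 3/17 = 14/17.

14/17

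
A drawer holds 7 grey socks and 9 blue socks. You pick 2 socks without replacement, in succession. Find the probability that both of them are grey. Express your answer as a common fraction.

7/40

P(every draw is grey) = 7/16 × 6/15 = 42/240 = 7/40.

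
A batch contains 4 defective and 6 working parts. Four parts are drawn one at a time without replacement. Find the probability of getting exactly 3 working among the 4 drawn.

8/21

One ordering (working drawn first) has probability 6/10 × 5/9 × 4/8 × 4/7 = 480/5040 = 2/21.
There are C(4,3) = 4 such orderings, each equally likely, so P = 4 × 2/21 = 8/21.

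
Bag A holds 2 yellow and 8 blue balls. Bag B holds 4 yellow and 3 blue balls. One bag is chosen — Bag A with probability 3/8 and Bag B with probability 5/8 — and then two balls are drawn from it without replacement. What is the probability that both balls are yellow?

157/840

From Bag A: P(both yellow) = (2/10)(1/9) = 1/45.
From Bag B: P(both yellow) = (4/7)(3/6) = 2/7.
Total probability = (3/8)(1/45) + (5/8)(2/7) = 157/840.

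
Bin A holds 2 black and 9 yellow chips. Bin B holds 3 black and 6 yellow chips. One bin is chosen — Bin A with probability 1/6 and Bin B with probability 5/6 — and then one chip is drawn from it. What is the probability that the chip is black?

From Bin A: P(black) = 2/11.
From Bin B: P(black) = 3/9.
Total probability = (1/6)(2/11) + (5/6)(3/9) = 61/198.

61/198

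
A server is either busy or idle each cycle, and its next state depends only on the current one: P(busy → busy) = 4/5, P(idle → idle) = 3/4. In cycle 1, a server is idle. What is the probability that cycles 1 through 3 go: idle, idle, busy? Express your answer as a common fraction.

3/16

Cycle 1 is given. For each transition, use the conditional probability from the current state:
P(idle | idle) = 3/4; P(busy | idle) = 1/4.
P = 3/4 × 1/4 = 3/16.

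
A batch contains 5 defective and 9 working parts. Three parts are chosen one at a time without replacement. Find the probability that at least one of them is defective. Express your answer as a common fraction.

10/13

P(no defective) = 9/14 × 8/13 × 7/12 = 504/2184 = 3/13.
P(at least one) = 1 − 3/13 = 10/13.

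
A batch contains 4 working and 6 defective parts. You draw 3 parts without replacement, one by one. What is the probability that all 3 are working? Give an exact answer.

P(every draw is working) = 4/10 × 3/9 × 2/8 = 24/720 = 1/30.

1/30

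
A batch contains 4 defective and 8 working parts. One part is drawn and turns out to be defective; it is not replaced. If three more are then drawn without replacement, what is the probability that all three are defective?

1/165

After the first draw, 3 of the remaining 11 parts are defective.
P = 3/11 × 2/10 × 1/9 = 6/990 = 1/165.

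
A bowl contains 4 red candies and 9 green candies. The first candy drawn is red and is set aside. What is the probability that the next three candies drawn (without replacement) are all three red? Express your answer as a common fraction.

1/220

After the first draw, 3 of the remaining 12 candies are red.
P = 3/12 × 2/11 × 1/10 = 6/1320 = 1/220.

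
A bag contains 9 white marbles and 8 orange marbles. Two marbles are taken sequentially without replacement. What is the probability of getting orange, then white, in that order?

Each draw changes the counts, so multiply the conditional probabilities along the sequence:
P = 8/17 × 9/16 = 72/272 = 9/34.

9/34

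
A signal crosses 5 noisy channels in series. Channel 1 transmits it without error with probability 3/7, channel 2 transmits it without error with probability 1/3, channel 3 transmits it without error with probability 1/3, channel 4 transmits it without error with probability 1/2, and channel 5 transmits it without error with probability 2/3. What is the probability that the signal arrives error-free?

1/63

The events are sequential, so multiply the conditional probabilities:
P = 3/7 × 1/3 × 1/3 × 1/2 × 2/3 = 6/378 = 1/63.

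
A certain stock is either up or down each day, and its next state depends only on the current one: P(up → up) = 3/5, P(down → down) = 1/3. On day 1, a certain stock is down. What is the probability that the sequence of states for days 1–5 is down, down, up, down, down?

Day 1 is given. For each transition, use the conditional probability from the current state:
P(down | down) = 1/3; P(up | down) = 2/3; P(down | up) = 2/5; P(down | down) = 1/3.
P = 1/3 × 2/3 × 2/5 × 1/3 = 4/135.

4/135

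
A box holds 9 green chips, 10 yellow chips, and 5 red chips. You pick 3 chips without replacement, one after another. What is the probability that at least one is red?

P(no red) = 19/24 × 18/23 × 17/22 = 5814/12144 = 969/2024.
P(at least one) = 1 − 969/2024 = 1055/2024.

1055/2024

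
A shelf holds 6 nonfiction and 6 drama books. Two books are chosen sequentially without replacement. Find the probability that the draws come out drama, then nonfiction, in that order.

Chain rule:
P = 6/12 × 6/11 = 36/132 = 3/11.

3/11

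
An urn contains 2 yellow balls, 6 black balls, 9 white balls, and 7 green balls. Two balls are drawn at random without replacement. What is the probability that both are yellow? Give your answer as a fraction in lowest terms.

1/276

P(all yellow) = 2/24 × 1/23 = 2/552 = 1/276.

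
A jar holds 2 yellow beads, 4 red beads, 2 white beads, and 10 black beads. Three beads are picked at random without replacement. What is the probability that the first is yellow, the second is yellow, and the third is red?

Multiply the probability of each draw given the previous ones:
P = 2/18 × 1/17 × 4/16 = 8/4896 = 1/612.

1/612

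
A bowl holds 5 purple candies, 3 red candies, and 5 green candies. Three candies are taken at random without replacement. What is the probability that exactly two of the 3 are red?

One ordering (red drawn first) has probability 3/13 × 2/12 × 10/11 = 60/1716 = 5/143.
There are C(3,2) = 3 such orderings, each equally likely, so P = 3 × 5/143 = 15/143.

15/143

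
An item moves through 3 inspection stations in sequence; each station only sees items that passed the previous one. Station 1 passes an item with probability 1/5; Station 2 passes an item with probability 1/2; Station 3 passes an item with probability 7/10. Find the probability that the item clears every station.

Each stage is reached only if all earlier stages succeed, so
P = 1/5 × 1/2 × 7/10 = 7/100.

7/100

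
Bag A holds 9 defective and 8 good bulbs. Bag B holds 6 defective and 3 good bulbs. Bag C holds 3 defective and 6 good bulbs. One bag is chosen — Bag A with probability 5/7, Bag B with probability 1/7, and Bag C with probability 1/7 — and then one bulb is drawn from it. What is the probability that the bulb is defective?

From Bag A: P(defective) = 9/17.
From Bag B: P(defective) = 6/9.
From Bag C: P(defective) = 3/9.
Total probability = (5/7)(9/17) + (1/7)(6/9) + (1/7)(3/9) = 62/119.

62/119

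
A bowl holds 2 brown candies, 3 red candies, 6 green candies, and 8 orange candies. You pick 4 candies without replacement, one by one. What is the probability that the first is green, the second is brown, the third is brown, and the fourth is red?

Each draw changes the counts, so multiply the conditional probabilities along the sequence:
P = 6/19 × 2/18 × 1/17 × 3/16 = 36/93024 = 1/2584.

1/2584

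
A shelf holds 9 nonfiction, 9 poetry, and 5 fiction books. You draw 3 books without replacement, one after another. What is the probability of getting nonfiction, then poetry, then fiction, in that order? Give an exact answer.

135/3542

Chain rule:
P = 9/23 × 9/22 × 5/21 = 405/10626 = 135/3542.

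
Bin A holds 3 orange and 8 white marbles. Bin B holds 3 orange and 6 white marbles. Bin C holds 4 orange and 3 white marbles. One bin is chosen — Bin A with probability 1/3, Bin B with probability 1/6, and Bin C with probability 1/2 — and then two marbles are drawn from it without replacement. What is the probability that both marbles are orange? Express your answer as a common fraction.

From Bin A: P(both orange) = (3/11)(2/10) = 3/55.
From Bin B: P(both orange) = (3/9)(2/8) = 1/12.
From Bin C: P(both orange) = (4/7)(3/6) = 2/7.
Total probability = (1/3)(3/55) + (1/6)(1/12) + (1/2)(2/7) = 4849/27720.

4849/27720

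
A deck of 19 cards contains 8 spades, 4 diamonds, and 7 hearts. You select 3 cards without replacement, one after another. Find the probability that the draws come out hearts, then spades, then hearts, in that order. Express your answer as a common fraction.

56/969

Chain rule:
P = 7/19 × 8/18 × 6/17 = 336/5814 = 56/969.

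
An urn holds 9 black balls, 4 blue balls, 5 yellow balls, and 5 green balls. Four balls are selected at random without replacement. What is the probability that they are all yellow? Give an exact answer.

1/1771

P = 5/23 × 4/22 × 3/21 × 2/20 = 120/212520 = 1/1771.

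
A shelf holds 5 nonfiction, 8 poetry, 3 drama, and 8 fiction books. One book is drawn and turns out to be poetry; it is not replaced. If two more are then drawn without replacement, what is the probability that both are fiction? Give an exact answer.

After the first draw, 8 of the remaining 23 books are fiction.
P = 8/23 × 7/22 = 56/506 = 28/253.

28/253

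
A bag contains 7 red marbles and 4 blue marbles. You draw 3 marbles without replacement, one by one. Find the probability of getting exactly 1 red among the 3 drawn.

14/55

One ordering (red drawn first) has probability 7/11 × 4/10 × 3/9 = 84/990 = 14/165.
There are C(3,1) = 3 such orderings, each equally likely, so P = 3 × 14/165 = 14/55.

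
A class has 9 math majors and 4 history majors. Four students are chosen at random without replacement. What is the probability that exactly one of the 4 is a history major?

336/715

One ordering (a history major drawn first) has probability 4/13 × 9/12 × 8/11 × 7/10 = 2016/17160 = 84/715.
There are C(4,1) = 4 such orderings, each equally likely, so P = 4 × 84/715 = 336/715.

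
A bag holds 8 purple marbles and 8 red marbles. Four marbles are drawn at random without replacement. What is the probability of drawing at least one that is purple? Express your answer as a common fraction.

25/26

P(no purple) = 8/16 × 7/15 × 6/14 × 5/13 = 1680/43680 = 1/26.
P(at least one) = 1 − 1/26 = 25/26.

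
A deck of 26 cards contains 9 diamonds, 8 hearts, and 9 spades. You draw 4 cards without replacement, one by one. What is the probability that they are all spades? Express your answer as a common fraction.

63/7475

P(every draw is a spade) = 9/26 × 8/25 × 7/24 × 6/23 = 3024/358800 = 63/7475.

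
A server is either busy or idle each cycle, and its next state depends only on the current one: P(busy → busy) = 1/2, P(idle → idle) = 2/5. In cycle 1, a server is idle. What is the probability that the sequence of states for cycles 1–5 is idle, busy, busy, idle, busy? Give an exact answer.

Cycle 1 is given. For each transition, use the conditional probability from the current state:
P(busy | idle) = 3/5; P(busy | busy) = 1/2; P(idle | busy) = 1/2; P(busy | idle) = 3/5.
P = 3/5 × 1/2 × 1/2 × 3/5 = 9/100.

9/100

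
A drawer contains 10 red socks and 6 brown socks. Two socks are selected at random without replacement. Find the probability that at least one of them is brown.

P(no brown) = 10/16 × 9/15 = 90/240 = 3/8.
P(at least one) = 1 − 3/8 = 5/8.

5/8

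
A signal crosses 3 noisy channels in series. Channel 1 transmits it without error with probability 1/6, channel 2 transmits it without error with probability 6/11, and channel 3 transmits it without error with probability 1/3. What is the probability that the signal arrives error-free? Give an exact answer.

Each stage is reached only if all earlier stages succeed, so
P = 1/6 × 6/11 × 1/3 = 6/198 = 1/33.

1/33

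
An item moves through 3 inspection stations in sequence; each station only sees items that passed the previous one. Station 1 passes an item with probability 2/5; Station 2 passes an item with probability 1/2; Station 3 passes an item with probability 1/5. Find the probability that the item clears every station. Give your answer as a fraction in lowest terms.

1/25

Multiplying along the chain,
P = 2/5 × 1/2 × 1/5 = 2/50 = 1/25.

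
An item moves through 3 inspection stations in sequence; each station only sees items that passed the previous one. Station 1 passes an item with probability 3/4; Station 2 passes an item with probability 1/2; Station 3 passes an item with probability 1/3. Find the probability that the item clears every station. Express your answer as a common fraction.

1/8

Each stage is reached only if all earlier stages succeed, so
P = 3/4 × 1/2 × 1/3 = 3/24 = 1/8.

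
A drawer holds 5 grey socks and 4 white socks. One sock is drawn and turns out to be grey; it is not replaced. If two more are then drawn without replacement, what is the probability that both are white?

After the first draw, 4 of the remaining 8 socks are white.
P = 4/8 × 3/7 = 12/56 = 3/14.

3/14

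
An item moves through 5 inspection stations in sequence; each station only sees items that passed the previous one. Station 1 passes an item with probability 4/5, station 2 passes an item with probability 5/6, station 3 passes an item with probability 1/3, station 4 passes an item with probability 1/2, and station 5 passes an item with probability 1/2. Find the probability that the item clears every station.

The events are sequential, so multiply the conditional probabilities:
P = 4/5 × 5/6 × 1/3 × 1/2 × 1/2 = 20/360 = 1/18.

1/18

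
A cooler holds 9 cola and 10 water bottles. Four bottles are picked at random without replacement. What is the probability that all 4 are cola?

21/646

P(every draw is cola) = 9/19 × 8/18 × 7/17 × 6/16 = 3024/93024 = 21/646.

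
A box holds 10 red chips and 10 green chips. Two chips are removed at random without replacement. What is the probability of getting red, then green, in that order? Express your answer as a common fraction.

Each draw changes the counts, so multiply the conditional probabilities along the sequence:
P = 10/20 × 10/19 = 100/380 = 5/19.

5/19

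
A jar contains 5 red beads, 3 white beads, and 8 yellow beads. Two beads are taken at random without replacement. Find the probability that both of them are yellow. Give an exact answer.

7/30

P(all yellow) = 8/16 × 7/15 = 56/240 = 7/30.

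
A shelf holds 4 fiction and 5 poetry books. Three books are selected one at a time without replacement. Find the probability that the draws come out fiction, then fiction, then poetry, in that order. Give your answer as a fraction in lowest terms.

5/42

Multiply the probability of each draw given the previous ones:
P = 4/9 × 3/8 × 5/7 = 60/504 = 5/42.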